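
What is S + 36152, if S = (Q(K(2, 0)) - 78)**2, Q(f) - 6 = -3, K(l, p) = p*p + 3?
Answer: 41777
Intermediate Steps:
K(l, p) = 3 + p**2 (K(l, p) = p**2 + 3 = 3 + p**2)
Q(f) = 3 (Q(f) = 6 - 3 = 3)
S = 5625 (S = (3 - 78)**2 = (-75)**2 = 5625)
S + 36152 = 5625 + 36152 = 41777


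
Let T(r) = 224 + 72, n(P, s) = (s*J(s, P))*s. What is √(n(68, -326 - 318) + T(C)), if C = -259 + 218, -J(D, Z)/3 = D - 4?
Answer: 2*√201561770 ≈ 28395.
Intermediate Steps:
J(D, Z) = 12 - 3*D (J(D, Z) = -3*(D - 4) = -3*(-4 + D) = 12 - 3*D)
n(P, s) = s²*(12 - 3*s) (n(P, s) = (s*(12 - 3*s))*s = s²*(12 - 3*s))
C = -41
T(r) = 296
√(n(68, -326 - 318) + T(C)) = √(3*(-326 - 318)²*(4 - (-326 - 318)) + 296) = √(3*(-644)²*(4 - 1*(-644)) + 296) = √(3*414736*(4 + 644) + 296) = √(3*414736*648 + 296) = √(806246784 + 296) = √806247080 = 2*√201561770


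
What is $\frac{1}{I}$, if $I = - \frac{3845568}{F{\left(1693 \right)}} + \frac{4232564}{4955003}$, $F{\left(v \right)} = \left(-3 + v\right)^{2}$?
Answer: $- \frac{3537996017075}{1741543734076} \approx -2.0315$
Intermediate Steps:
$I = - \frac{1741543734076}{3537996017075}$ ($I = - \frac{3845568}{\left(-3 + 1693\right)^{2}} + \frac{4232564}{4955003} = - \frac{3845568}{1690^{2}} + 4232564 \cdot \frac{1}{4955003} = - \frac{3845568}{2856100} + \frac{4232564}{4955003} = \left(-3845568\right) \frac{1}{2856100} + \frac{4232564}{4955003} = - \frac{961392}{714025} + \frac{4232564}{4955003} = - \frac{1741543734076}{3537996017075} \approx -0.49224$)
$\frac{1}{I} = \frac{1}{- \frac{1741543734076}{3537996017075}} = - \frac{3537996017075}{1741543734076}$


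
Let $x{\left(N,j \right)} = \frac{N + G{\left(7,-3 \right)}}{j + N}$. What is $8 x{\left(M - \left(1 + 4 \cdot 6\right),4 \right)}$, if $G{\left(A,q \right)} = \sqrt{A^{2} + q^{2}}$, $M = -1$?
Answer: $\frac{104}{11} - \frac{4 \sqrt{58}}{11} \approx 6.6852$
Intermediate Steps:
$x{\left(N,j \right)} = \frac{N + \sqrt{58}}{N + j}$ ($x{\left(N,j \right)} = \frac{N + \sqrt{7^{2} + \left(-3\right)^{2}}}{j + N} = \frac{N + \sqrt{49 + 9}}{N + j} = \frac{N + \sqrt{58}}{N + j}$)
$8 x{\left(M - \left(1 + 4 \cdot 6\right),4 \right)} = 8 \frac{\left(-1 - \left(1 + 4 \cdot 6\right)\right) + \sqrt{58}}{\left(-1 - \left(1 + 4 \cdot 6\right)\right) + 4} = 8 \frac{\left(-1 - \left(1 + 24\right)\right) + \sqrt{58}}{\left(-1 - \left(1 + 24\right)\right) + 4} = 8 \frac{\left(-1 - 25\right) + \sqrt{58}}{\left(-1 - 25\right) + 4} = 8 \frac{-26 + \sqrt{58}}{-26 + 4} = 8 \frac{-26 + \sqrt{58}}{-22} = 8 \left(- \frac{-26 + \sqrt{58}}{22}\right) = 8 \left(\frac{13}{11} - \frac{\sqrt{58}}{22}\right) = \frac{104}{11} - \frac{4 \sqrt{58}}{11}$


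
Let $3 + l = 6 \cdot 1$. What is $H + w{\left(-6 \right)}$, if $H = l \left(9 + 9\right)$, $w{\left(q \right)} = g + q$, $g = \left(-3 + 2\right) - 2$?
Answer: $45$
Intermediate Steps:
$g = -3$ ($g = -1 - 2 = -3$)
$l = 3$ ($l = -3 + 6 \cdot 1 = -3 + 6 = 3$)
$w{\left(q \right)} = -3 + q$
$H = 54$ ($H = 3 \left(9 + 9\right) = 3 \cdot 18 = 54$)
$H + w{\left(-6 \right)} = 54 - 9 = 45$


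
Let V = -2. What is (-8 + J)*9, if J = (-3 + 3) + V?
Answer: -90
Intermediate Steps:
J = -2 (J = (-3 + 3) - 2 = 0 - 2 = -2)
(-8 + J)*9 = (-8 - 2)*9 = -10*9 = -90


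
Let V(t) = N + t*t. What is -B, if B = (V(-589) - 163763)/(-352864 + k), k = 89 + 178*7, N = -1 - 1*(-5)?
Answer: 183162/351529 ≈ 0.52104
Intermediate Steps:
N = 4 (N = -1 + 5 = 4)
k = 1335 (k = 89 + 1246 = 1335)
V(t) = 4 + t² (V(t) = 4 + t*t = 4 + t²)
B = -183162/351529 (B = ((4 + (-589)²) - 163763)/(-352864 + 1335) = ((4 + 346921) - 163763)/(-351529) = (346925 - 163763)*(-1/351529) = 183162*(-1/351529) = -183162/351529 ≈ -0.52104)
-B = -1*(-183162/351529) = 183162/351529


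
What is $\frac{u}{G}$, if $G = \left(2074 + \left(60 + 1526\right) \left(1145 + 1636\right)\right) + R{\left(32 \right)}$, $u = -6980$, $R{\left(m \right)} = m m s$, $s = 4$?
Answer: $- \frac{1745}{1104209} \approx -0.0015803$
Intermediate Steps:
$R{\left(m \right)} = 4 m^{2}$ ($R{\left(m \right)} = m m 4 = m^{2} \cdot 4 = 4 m^{2}$)
$G = 4416836$ ($G = \left(2074 + \left(60 + 1526\right) \left(1145 + 1636\right)\right) + 4 \cdot 32^{2} = \left(2074 + 1586 \cdot 2781\right) + 4 \cdot 1024 = \left(2074 + 4410666\right) + 4096 = 4412740 + 4096 = 4416836$)
$\frac{u}{G} = - \frac{6980}{4416836} = \left(-6980\right) \frac{1}{4416836} = - \frac{1745}{1104209}$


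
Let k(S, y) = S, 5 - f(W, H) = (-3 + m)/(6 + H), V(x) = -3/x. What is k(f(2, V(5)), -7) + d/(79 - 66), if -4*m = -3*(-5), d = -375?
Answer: -1175/52 ≈ -22.596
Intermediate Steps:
m = -15/4 (m = -(-3)*(-5)/4 = -¼*15 = -15/4 ≈ -3.7500)
f(W, H) = 5 + 27/(4*(6 + H)) (f(W, H) = 5 - (-3 - 15/4)/(6 + H) = 5 - (-27)/(4*(6 + H)) = 5 + 27/(4*(6 + H)))
k(f(2, V(5)), -7) + d/(79 - 66) = (147 + 20*(-3/5))/(4*(6 - 3/5)) - 375/(79 - 66) = (147 + 20*(-3*⅕))/(4*(6 - 3*⅕)) - 375/13 = (147 + 20*(-⅗))/(4*(6 - ⅗)) + (1/13)*(-375) = (147 - 12)/(4*(27/5)) - 375/13 = (¼)*(5/27)*135 - 375/13 = 25/4 - 375/13 = -1175/52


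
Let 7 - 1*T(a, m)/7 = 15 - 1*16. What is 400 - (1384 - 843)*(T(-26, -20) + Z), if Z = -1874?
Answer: 983938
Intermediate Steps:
T(a, m) = 56 (T(a, m) = 49 - 7*(15 - 1*16) = 49 - 7*(15 - 16) = 49 - 7*(-1) = 49 + 7 = 56)
400 - (1384 - 843)*(T(-26, -20) + Z) = 400 - (1384 - 843)*(56 - 1874) = 400 - 541*(-1818) = 400 - 1*(-983538) = 400 + 983538 = 983938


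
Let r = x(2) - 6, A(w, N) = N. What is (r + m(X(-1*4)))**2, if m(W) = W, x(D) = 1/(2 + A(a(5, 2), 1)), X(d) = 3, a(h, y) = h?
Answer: 64/9 ≈ 7.1111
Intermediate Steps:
x(D) = 1/3 (x(D) = 1/(2 + 1) = 1/3)
r = -17/3 (r = 1/3 - 6 = -17/3 ≈ -5.6667)
(r + m(X(-1*4)))**2 = (-17/3 + 3)**2 = (-8/3)**2 = 64/9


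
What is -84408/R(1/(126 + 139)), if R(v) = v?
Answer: -22368120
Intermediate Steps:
-84408/R(1/(126 + 139)) = -84408/(1/(126 + 139)) = -84408/(1/265) = -84408/1/265 = -84408*265 = -22368120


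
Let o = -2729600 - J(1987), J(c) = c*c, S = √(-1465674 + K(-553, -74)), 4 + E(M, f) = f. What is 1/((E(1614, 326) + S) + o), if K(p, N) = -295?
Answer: -6677447/44588299903778 - I*√1465969/44588299903778 ≈ -1.4976e-7 - 2.7154e-11*I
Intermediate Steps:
E(M, f) = -4 + f
S = I*√1465969 (S = √(-1465674 - 295) = √(-1465969) = I*√1465969 ≈ 1210.8*I)
J(c) = c²
o = -6677769 (o = -2729600 - 1*1987² = -2729600 - 1*3948169 = -2729600 - 3948169 = -6677769)
1/((E(1614, 326) + S) + o) = 1/(((-4 + 326) + I*√1465969) - 6677769) = 1/((322 + I*√1465969) - 6677769) = 1/(-6677447 + I*√1465969)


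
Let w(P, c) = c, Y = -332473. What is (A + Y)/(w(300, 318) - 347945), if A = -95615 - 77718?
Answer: 72258/49661 ≈ 1.4550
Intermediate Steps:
A = -173333
(A + Y)/(w(300, 318) - 347945) = (-173333 - 332473)/(318 - 347945) = -505806/(-347627) = -505806*(-1/347627) = 72258/49661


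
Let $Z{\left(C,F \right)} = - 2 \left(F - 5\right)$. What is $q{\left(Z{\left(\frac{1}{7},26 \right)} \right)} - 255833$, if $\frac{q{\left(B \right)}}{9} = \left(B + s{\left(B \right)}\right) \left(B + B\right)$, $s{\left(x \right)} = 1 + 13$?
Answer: $-234665$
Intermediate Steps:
$Z{\left(C,F \right)} = 10 - 2 F$ ($Z{\left(C,F \right)} = - 2 \left(-5 + F\right) = 10 - 2 F$)
$s{\left(x \right)} = 14$
$q{\left(B \right)} = 18 B \left(14 + B\right)$ ($q{\left(B \right)} = 9 \left(B + 14\right) \left(B + B\right) = 9 \left(14 + B\right) 2 B = 9 \cdot 2 B \left(14 + B\right) = 18 B \left(14 + B\right)$)
$q{\left(Z{\left(\frac{1}{7},26 \right)} \right)} - 255833 = 18 \left(10 - 52\right) \left(14 + \left(10 - 52\right)\right) - 255833 = 18 \left(-42\right) \left(14 - 42\right) - 255833 = 18 \left(-42\right) \left(-28\right) - 255833 = 21168 - 255833 = -234665$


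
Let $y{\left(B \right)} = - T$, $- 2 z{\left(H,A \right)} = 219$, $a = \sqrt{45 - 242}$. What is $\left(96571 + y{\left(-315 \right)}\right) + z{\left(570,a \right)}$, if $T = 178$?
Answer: $\frac{192567}{2} \approx 96284.0$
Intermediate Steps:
$a = i \sqrt{197}$ ($a = \sqrt{-197} = i \sqrt{197} \approx 14.036 i$)
$z{\left(H,A \right)} = - \frac{219}{2}$ ($z{\left(H,A \right)} = \left(- \frac{1}{2}\right) 219 = - \frac{219}{2}$)
$y{\left(B \right)} = -178$ ($y{\left(B \right)} = \left(-1\right) 178 = -178$)
$\left(96571 + y{\left(-315 \right)}\right) + z{\left(570,a \right)} = \left(96571 - 178\right) - \frac{219}{2} = 96393 - \frac{219}{2} = \frac{192567}{2}$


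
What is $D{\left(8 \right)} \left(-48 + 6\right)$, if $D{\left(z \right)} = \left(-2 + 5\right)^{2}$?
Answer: $-378$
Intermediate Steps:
$D{\left(z \right)} = 9$ ($D{\left(z \right)} = 3^{2} = 9$)
$D{\left(8 \right)} \left(-48 + 6\right) = 9 \left(-48 + 6\right) = 9 \left(-42\right) = -378$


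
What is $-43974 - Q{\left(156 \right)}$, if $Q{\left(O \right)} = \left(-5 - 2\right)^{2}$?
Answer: $-44023$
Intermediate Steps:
$Q{\left(O \right)} = 49$ ($Q{\left(O \right)} = \left(-7\right)^{2} = 49$)
$-43974 - Q{\left(156 \right)} = -43974 - 49 = -44023$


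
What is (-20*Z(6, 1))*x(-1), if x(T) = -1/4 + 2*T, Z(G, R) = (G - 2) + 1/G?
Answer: 375/2 ≈ 187.50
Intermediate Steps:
Z(G, R) = -2 + G + 1/G (Z(G, R) = (-2 + G) + 1/G = -2 + G + 1/G)
x(T) = -1/4 + 2*T (x(T) = -1*1/4 + 2*T = -1/4 + 2*T)
(-20*Z(6, 1))*x(-1) = (-20*(-2 + 6 + 1/6))*(-1/4 + 2*(-1)) = (-20*(-2 + 6 + 1/6))*(-1/4 - 2) = -20*25/6*(-9/4) = -250/3*(-9/4) = 375/2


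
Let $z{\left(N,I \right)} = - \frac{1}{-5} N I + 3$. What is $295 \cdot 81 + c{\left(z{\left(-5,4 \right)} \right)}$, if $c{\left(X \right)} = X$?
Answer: $23894$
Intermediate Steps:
$z{\left(N,I \right)} = 3 + \frac{I N}{5}$ ($z{\left(N,I \right)} = \left(-1\right) \left(- \frac{1}{5}\right) N I + 3 = \frac{N}{5} I + 3 = \frac{I N}{5} + 3 = 3 + \frac{I N}{5}$)
$295 \cdot 81 + c{\left(z{\left(-5,4 \right)} \right)} = 295 \cdot 81 + \left(3 + \frac{1}{5} \cdot 4 \left(-5\right)\right) = 23895 + \left(3 - 4\right) = 23895 - 1 = 23894$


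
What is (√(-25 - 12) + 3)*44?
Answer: 132 + 44*I*√37 ≈ 132.0 + 267.64*I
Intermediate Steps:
(√(-25 - 12) + 3)*44 = (√(-37) + 3)*44 = (I*√37 + 3)*44 = (3 + I*√37)*44 = 132 + 44*I*√37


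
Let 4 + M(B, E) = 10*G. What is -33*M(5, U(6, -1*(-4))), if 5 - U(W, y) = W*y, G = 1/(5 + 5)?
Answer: 99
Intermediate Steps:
G = 1/10 ≈ 0.10000
U(W, y) = 5 - W*y
M(B, E) = -3 (M(B, E) = -4 + 10*(1/10) = -4 + 1 = -3)
-33*M(5, U(6, -1*(-4))) = -33*(-3) = 99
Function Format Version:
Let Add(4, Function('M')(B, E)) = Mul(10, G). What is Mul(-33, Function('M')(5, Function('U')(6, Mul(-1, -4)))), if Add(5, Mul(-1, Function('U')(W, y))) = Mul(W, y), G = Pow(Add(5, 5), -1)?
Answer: 99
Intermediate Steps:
G = Rational(1, 10) (G = Pow(10, -1) = Rational(1, 10) ≈ 0.10000)
Function('U')(W, y) = Add(5, Mul(-1, W, y)) (Function('U')(W, y) = Add(5, Mul(-1, Mul(W, y))) = Add(5, Mul(-1, W, y)))
Function('M')(B, E) = -3 (Function('M')(B, E) = Add(-4, Mul(10, Rational(1, 10))) = Add(-4, 1) = -3)
Mul(-33, Function('M')(5, Function('U')(6, Mul(-1, -4)))) = Mul(-33, -3) = 99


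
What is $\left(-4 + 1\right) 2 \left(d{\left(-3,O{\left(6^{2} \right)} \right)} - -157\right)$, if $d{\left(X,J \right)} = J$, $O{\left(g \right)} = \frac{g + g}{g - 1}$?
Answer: $- \frac{33402}{35} \approx -954.34$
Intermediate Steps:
$O{\left(g \right)} = \frac{2 g}{-1 + g}$
$\left(-4 + 1\right) 2 \left(d{\left(-3,O{\left(6^{2} \right)} \right)} - -157\right) = \left(-4 + 1\right) 2 \left(\frac{2 \cdot 6^{2}}{-1 + 6^{2}} - -157\right) = \left(-3\right) 2 \left(2 \cdot 36 \frac{1}{-1 + 36} + 157\right) = - 6 \left(2 \cdot 36 \cdot \frac{1}{35} + 157\right) = - 6 \left(\frac{72}{35} + 157\right) = \left(-6\right) \frac{5567}{35} = - \frac{33402}{35}$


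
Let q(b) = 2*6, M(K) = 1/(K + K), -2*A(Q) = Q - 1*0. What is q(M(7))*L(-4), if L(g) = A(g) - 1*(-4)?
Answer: 72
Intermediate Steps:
A(Q) = -Q/2 (A(Q) = -(Q - 1*0)/2 = -(Q + 0)/2 = -Q/2)
M(K) = 1/(2*K)
L(g) = 4 - g/2 (L(g) = -g/2 - 1*(-4) = -g/2 + 4 = 4 - g/2)
q(b) = 12
q(M(7))*L(-4) = 12*(4 - 1/2*(-4)) = 12*(4 + 2) = 12*6 = 72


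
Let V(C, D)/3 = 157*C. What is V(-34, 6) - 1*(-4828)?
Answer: -11186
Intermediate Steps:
V(C, D) = 471*C (V(C, D) = 3*(157*C) = 471*C)
V(-34, 6) - 1*(-4828) = 471*(-34) - 1*(-4828) = -16014 + 4828 = -11186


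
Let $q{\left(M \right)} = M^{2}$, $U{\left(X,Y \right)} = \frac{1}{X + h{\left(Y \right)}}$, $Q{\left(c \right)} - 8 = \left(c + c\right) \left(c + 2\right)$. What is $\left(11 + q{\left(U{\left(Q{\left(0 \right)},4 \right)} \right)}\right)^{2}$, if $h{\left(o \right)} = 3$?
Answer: $\frac{1774224}{14641} \approx 121.18$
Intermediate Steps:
$Q{\left(c \right)} = 8 + 2 c \left(2 + c\right)$ ($Q{\left(c \right)} = 8 + \left(c + c\right) \left(c + 2\right) = 8 + 2 c \left(2 + c\right)$)
$U{\left(X,Y \right)} = \frac{1}{3 + X}$ ($U{\left(X,Y \right)} = \frac{1}{X + 3} = \frac{1}{3 + X}$)
$\left(11 + q{\left(U{\left(Q{\left(0 \right)},4 \right)} \right)}\right)^{2} = \left(11 + \left(\frac{1}{3 + \left(8 + 2 \cdot 0^{2} + 4 \cdot 0\right)}\right)^{2}\right)^{2} = \left(11 + \left(\frac{1}{3 + \left(8 + 2 \cdot 0 + 0\right)}\right)^{2}\right)^{2} = \left(11 + \left(\frac{1}{3 + \left(8 + 0 + 0\right)}\right)^{2}\right)^{2} = \left(11 + \left(\frac{1}{3 + 8}\right)^{2}\right)^{2} = \left(11 + \left(\frac{1}{11}\right)^{2}\right)^{2} = \left(11 + \frac{1}{121}\right)^{2} = \left(\frac{1332}{121}\right)^{2} = \frac{1774224}{14641}$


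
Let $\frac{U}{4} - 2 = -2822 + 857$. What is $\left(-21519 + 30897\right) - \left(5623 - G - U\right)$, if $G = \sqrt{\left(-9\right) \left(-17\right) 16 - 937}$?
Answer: $-4097 + \sqrt{1511} \approx -4058.1$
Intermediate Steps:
$U = -7852$ ($U = 8 + 4 \left(-2822 + 857\right) = 8 + 4 \left(-1965\right) = 8 - 7860 = -7852$)
$G = \sqrt{1511}$ ($G = \sqrt{153 \cdot 16 - 937} = \sqrt{2448 - 937} = \sqrt{1511} \approx 38.872$)
$\left(-21519 + 30897\right) - \left(5623 - G - U\right) = \left(-21519 + 30897\right) - \left(5623 + 7852 - \sqrt{1511}\right) = 9378 + \left(\sqrt{1511} - \left(5623 + 7852\right)\right) = 9378 + \left(\sqrt{1511} - 13475\right) = 9378 - \left(13475 - \sqrt{1511}\right) = -4097 + \sqrt{1511}$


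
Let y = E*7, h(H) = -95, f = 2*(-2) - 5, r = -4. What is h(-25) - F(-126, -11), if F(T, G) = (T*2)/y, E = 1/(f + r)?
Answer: -563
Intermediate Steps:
f = -9 (f = -4 - 5 = -9)
E = -1/13 (E = 1/(-9 - 4) = 1/(-13) = -1/13 ≈ -0.076923)
y = -7/13 (y = -1/13*7 = -7/13 ≈ -0.53846)
F(T, G) = -26*T/7 (F(T, G) = (T*2)/(-7/13) = (2*T)*(-13/7) = -26*T/7)
h(-25) - F(-126, -11) = -95 - (-26)*(-126)/7 = -95 - 1*468 = -95 - 468 = -563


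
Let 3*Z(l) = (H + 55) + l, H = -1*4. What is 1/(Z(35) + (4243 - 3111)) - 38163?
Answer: -132883563/3482 ≈ -38163.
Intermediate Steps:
H = -4
Z(l) = 17 + l/3 (Z(l) = ((-4 + 55) + l)/3 = (51 + l)/3 = 17 + l/3)
1/(Z(35) + (4243 - 3111)) - 38163 = 1/((17 + (⅓)*35) + (4243 - 3111)) - 38163 = 1/((17 + 35/3) + 1132) - 38163 = 1/(86/3 + 1132) - 38163 = 1/(3482/3) - 38163 = 3/3482 - 38163 = -132883563/3482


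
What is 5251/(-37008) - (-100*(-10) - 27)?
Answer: -36014035/37008 ≈ -973.14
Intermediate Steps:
5251/(-37008) - (-100*(-10) - 27) = 5251*(-1/37008) - (1000 - 27) = -5251/37008 - 1*973 = -5251/37008 - 973 = -36014035/37008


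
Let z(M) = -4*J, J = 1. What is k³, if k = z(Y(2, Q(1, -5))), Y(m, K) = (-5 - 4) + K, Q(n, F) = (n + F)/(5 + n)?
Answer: -64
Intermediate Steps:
Q(n, F) = (F + n)/(5 + n)
Y(m, K) = -9 + K
z(M) = -4 (z(M) = -4*1 = -4)
k = -4
k³ = (-4)³ = -64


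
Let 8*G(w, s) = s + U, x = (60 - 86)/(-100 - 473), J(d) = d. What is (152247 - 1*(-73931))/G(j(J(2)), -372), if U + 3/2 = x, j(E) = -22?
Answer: -2073599904/427979 ≈ -4845.1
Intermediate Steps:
x = 26/573 (x = -26/(-573) = -26*(-1/573) = 26/573 ≈ 0.045375)
U = -1667/1146 (U = -3/2 + 26/573 = -1667/1146 ≈ -1.4546)
G(w, s) = -1667/9168 + s/8 (G(w, s) = (s - 1667/1146)/8 = (-1667/1146 + s)/8 = -1667/9168 + s/8)
(152247 - 1*(-73931))/G(j(J(2)), -372) = (152247 - 1*(-73931))/(-1667/9168 + (⅛)*(-372)) = (152247 + 73931)/(-1667/9168 - 93/2) = 226178/(-427979/9168) = 226178*(-9168/427979) = -2073599904/427979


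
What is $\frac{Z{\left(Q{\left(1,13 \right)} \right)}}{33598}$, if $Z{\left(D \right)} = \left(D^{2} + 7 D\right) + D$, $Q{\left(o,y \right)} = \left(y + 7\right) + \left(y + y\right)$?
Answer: $\frac{1242}{16799} \approx 0.073933$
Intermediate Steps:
$Q{\left(o,y \right)} = 7 + 3 y$ ($Q{\left(o,y \right)} = \left(7 + y\right) + 2 y = 7 + 3 y$)
$Z{\left(D \right)} = D^{2} + 8 D$
$\frac{Z{\left(Q{\left(1,13 \right)} \right)}}{33598} = \frac{\left(7 + 3 \cdot 13\right) \left(8 + \left(7 + 3 \cdot 13\right)\right)}{33598} = \left(7 + 39\right) \left(8 + \left(7 + 39\right)\right) \frac{1}{33598} = 46 \left(8 + 46\right) \frac{1}{33598} = 46 \cdot 54 \cdot \frac{1}{33598} = 2484 \cdot \frac{1}{33598} = \frac{1242}{16799}$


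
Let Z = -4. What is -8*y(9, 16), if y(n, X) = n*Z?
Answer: 288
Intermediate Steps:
y(n, X) = -4*n (y(n, X) = n*(-4) = -4*n)
-8*y(9, 16) = -(-32)*9 = -8*(-36) = 288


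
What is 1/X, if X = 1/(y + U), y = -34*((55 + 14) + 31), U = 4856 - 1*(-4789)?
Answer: 6245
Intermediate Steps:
U = 9645 (U = 4856 + 4789 = 9645)
y = -3400 (y = -34*(69 + 31) = -34*100 = -3400)
X = 1/6245 (X = 1/(-3400 + 9645) = 1/6245 ≈ 0.00016013)
1/X = 1/(1/6245) = 6245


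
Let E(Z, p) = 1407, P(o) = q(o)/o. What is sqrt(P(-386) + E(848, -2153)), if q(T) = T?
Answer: 8*sqrt(22) ≈ 37.523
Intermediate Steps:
P(o) = 1 (P(o) = o/o = 1)
sqrt(P(-386) + E(848, -2153)) = sqrt(1 + 1407) = sqrt(1408) = 8*sqrt(22)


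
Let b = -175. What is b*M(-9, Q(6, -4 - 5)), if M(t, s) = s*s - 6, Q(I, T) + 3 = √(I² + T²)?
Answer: -21000 + 3150*√13 ≈ -9642.5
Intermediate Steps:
Q(I, T) = -3 + √(I² + T²)
M(t, s) = -6 + s² (M(t, s) = s² - 6 = -6 + s²)
b*M(-9, Q(6, -4 - 5)) = -175*(-6 + (-3 + √(6² + (-4 - 5)²))²) = -175*(-6 + (-3 + √(36 + (-9)²))²) = -175*(-6 + (-3 + √(36 + 81))²) = -175*(-6 + (-3 + √117)²) = -175*(-6 + (-3 + 3*√13)²) = 1050 - 175*(-3 + 3*√13)²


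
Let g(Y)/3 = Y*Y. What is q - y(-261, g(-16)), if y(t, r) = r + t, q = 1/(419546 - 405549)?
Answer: -7096478/13997 ≈ -507.00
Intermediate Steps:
g(Y) = 3*Y² (g(Y) = 3*(Y*Y) = 3*Y²)
q = 1/13997 ≈ 7.1444e-5
q - y(-261, g(-16)) = 1/13997 - (3*(-16)² - 261) = 1/13997 - (3*256 - 261) = 1/13997 - (768 - 261) = 1/13997 - 1*507 = 1/13997 - 507 = -7096478/13997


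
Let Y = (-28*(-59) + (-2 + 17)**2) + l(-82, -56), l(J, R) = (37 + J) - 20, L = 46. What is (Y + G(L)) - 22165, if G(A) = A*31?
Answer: -18927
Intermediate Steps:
G(A) = 31*A
l(J, R) = 17 + J
Y = 1812 (Y = (-28*(-59) + (-2 + 17)**2) + (17 - 82) = (1652 + 15**2) - 65 = (1652 + 225) - 65 = 1877 - 65 = 1812)
(Y + G(L)) - 22165 = (1812 + 31*46) - 22165 = (1812 + 1426) - 22165 = 3238 - 22165 = -18927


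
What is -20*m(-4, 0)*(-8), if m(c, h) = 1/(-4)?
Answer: -40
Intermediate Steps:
m(c, h) = -¼
-20*m(-4, 0)*(-8) = -20*(-¼)*(-8) = 5*(-8) = -40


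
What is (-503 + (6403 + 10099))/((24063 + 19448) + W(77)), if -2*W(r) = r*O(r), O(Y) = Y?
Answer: 10666/27031 ≈ 0.39458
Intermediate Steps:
W(r) = -r²/2 (W(r) = -r*r/2 = -r²/2)
(-503 + (6403 + 10099))/((24063 + 19448) + W(77)) = (-503 + (6403 + 10099))/((24063 + 19448) - ½*77²) = (-503 + 16502)/(43511 - ½*5929) = 15999/(43511 - 5929/2) = 15999/(81093/2) = 15999*(2/81093) = 10666/27031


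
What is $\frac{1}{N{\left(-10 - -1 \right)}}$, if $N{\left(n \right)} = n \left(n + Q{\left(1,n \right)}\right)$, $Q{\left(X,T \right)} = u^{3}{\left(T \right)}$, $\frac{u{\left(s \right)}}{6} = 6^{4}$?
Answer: $- \frac{1}{4231664861103} \approx -2.3631 \cdot 10^{-13}$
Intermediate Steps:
$u{\left(s \right)} = 7776$ ($u{\left(s \right)} = 6 \cdot 6^{4} = 6 \cdot 1296 = 7776$)
$Q{\left(X,T \right)} = 470184984576$ ($Q{\left(X,T \right)} = 7776^{3} = 470184984576$)
$N{\left(n \right)} = n \left(470184984576 + n\right)$ ($N{\left(n \right)} = n \left(n + 470184984576\right) = n \left(470184984576 + n\right)$)
$\frac{1}{N{\left(-10 - -1 \right)}} = \frac{1}{\left(-10 - -1\right) \left(470184984576 - 9\right)} = \frac{1}{\left(-10 + 1\right) \left(470184984576 + \left(-10 + 1\right)\right)} = \frac{1}{\left(-9\right) \left(470184984576 - 9\right)} = \frac{1}{\left(-9\right) 470184984567} = \frac{1}{-4231664861103} = - \frac{1}{4231664861103}$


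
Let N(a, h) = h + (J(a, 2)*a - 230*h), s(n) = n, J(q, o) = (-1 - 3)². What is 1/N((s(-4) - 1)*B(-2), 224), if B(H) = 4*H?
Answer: -1/50656 ≈ -1.9741e-5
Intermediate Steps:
J(q, o) = 16 (J(q, o) = (-4)² = 16)
N(a, h) = -229*h + 16*a (N(a, h) = h + (16*a - 230*h) = h + (-230*h + 16*a) = -229*h + 16*a)
1/N((s(-4) - 1)*B(-2), 224) = 1/(-229*224 + 16*((-4 - 1)*(4*(-2)))) = 1/(-51296 + 16*(-5*(-8))) = 1/(-51296 + 16*40) = 1/(-51296 + 640) = 1/(-50656) = -1/50656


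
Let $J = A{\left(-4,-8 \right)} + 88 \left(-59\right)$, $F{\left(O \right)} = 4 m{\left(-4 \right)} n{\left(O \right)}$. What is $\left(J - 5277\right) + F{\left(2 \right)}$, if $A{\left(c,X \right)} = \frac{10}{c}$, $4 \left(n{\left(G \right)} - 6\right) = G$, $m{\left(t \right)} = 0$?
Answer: $- \frac{20943}{2} \approx -10472.0$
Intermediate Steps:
$n{\left(G \right)} = 6 + \frac{G}{4}$
$F{\left(O \right)} = 0$ ($F{\left(O \right)} = 4 \cdot 0 \left(6 + \frac{O}{4}\right) = 0 \left(6 + \frac{O}{4}\right) = 0$)
$J = - \frac{10389}{2}$ ($J = \frac{10}{-4} + 88 \left(-59\right) = 10 \left(- \frac{1}{4}\right) - 5192 = - \frac{5}{2} - 5192 = - \frac{10389}{2} \approx -5194.5$)
$\left(J - 5277\right) + F{\left(2 \right)} = \left(- \frac{10389}{2} - 5277\right) + 0 = - \frac{20943}{2} + 0 = - \frac{20943}{2}$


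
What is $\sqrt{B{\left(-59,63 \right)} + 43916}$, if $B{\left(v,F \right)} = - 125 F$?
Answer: $\sqrt{36041} \approx 189.84$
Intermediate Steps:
$\sqrt{B{\left(-59,63 \right)} + 43916} = \sqrt{\left(-125\right) 63 + 43916} = \sqrt{-7875 + 43916} = \sqrt{36041}$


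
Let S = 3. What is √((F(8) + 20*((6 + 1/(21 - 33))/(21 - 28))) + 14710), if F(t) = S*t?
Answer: √6490239/21 ≈ 121.31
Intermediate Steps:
F(t) = 3*t
√((F(8) + 20*((6 + 1/(21 - 33))/(21 - 28))) + 14710) = √((3*8 + 20*((6 + 1/(21 - 33))/(21 - 28))) + 14710) = √((24 + 20*((6 + 1/(-12))/(-7))) + 14710) = √((24 + 20*((6 - 1/12)*(-⅐))) + 14710) = √((24 + 20*((71/12)*(-⅐))) + 14710) = √((24 + 20*(-71/84)) + 14710) = √((24 - 355/21) + 14710) = √(149/21 + 14710) = √(309059/21) = √6490239/21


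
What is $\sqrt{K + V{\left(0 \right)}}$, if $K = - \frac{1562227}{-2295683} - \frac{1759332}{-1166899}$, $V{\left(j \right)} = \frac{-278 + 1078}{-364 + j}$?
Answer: $\frac{i \sqrt{3374659365035202748055643}}{18751811379119} \approx 0.097965 i$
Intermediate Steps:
$V{\left(j \right)} = \frac{800}{-364 + j}$
$K = \frac{5861829687829}{2678830197017}$ ($K = \left(-1562227\right) \left(- \frac{1}{2295683}\right) - - \frac{1759332}{1166899} = \frac{1562227}{2295683} + \frac{1759332}{1166899} = \frac{5861829687829}{2678830197017} \approx 2.1882$)
$\sqrt{K + V{\left(0 \right)}} = \sqrt{\frac{5861829687829}{2678830197017} + \frac{800}{-364 + 0}} = \sqrt{\frac{5861829687829}{2678830197017} + \frac{800}{-364}} = \sqrt{\frac{5861829687829}{2678830197017} + 800 \left(- \frac{1}{364}\right)} = \sqrt{\frac{5861829687829}{2678830197017} - \frac{200}{91}} = \sqrt{- \frac{179964446997}{18751811379119}} = \frac{i \sqrt{3374659365035202748055643}}{18751811379119}$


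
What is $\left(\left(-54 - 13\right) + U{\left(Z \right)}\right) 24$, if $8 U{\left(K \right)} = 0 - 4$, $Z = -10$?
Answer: $-1620$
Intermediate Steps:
$U{\left(K \right)} = - \frac{1}{2}$ ($U{\left(K \right)} = \frac{0 - 4}{8} = \frac{1}{8} \left(-4\right) = - \frac{1}{2}$)
$\left(\left(-54 - 13\right) + U{\left(Z \right)}\right) 24 = \left(\left(-54 - 13\right) - \frac{1}{2}\right) 24 = \left(-67 - \frac{1}{2}\right) 24 = \left(- \frac{135}{2}\right) 24 = -1620$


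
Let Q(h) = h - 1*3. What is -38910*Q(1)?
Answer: 77820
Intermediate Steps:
Q(h) = -3 + h (Q(h) = h - 3 = -3 + h)
-38910*Q(1) = -38910*(-3 + 1) = -38910*(-2) = 77820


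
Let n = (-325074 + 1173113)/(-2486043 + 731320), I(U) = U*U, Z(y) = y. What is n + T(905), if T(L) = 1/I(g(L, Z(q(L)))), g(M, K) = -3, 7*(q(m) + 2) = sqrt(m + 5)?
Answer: -5877628/15792507 ≈ -0.37218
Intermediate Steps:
q(m) = -2 + sqrt(5 + m)/7 (q(m) = -2 + sqrt(m + 5)/7 = -2 + sqrt(5 + m)/7)
I(U) = U**2
T(L) = 1/9 (T(L) = 1/((-3)**2) = 1/9)
n = -848039/1754723 (n = 848039/(-1754723) = 848039*(-1/1754723) = -848039/1754723 ≈ -0.48329)
n + T(905) = -848039/1754723 + 1/9 = -5877628/15792507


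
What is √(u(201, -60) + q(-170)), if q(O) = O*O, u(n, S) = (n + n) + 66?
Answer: 2*√7342 ≈ 171.37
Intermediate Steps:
u(n, S) = 66 + 2*n (u(n, S) = 2*n + 66 = 66 + 2*n)
q(O) = O²
√(u(201, -60) + q(-170)) = √((66 + 2*201) + (-170)²) = √((66 + 402) + 28900) = √(468 + 28900) = √29368 = 2*√7342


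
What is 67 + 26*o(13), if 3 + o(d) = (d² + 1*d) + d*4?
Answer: 6073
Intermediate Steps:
o(d) = -3 + d² + 5*d (o(d) = -3 + ((d² + 1*d) + d*4) = -3 + ((d² + d) + 4*d) = -3 + ((d + d²) + 4*d) = -3 + (d² + 5*d) = -3 + d² + 5*d)
67 + 26*o(13) = 67 + 26*(-3 + 13² + 5*13) = 67 + 26*(-3 + 169 + 65) = 67 + 26*231 = 67 + 6006 = 6073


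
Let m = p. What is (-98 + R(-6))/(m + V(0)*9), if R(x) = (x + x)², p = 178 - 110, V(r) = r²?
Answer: 23/34 ≈ 0.67647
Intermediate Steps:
p = 68
m = 68
R(x) = 4*x² (R(x) = (2*x)² = 4*x²)
(-98 + R(-6))/(m + V(0)*9) = (-98 + 4*(-6)²)/(68 + 0²*9) = (-98 + 4*36)/(68 + 0*9) = (-98 + 144)/(68 + 0) = 46/68 = 46*(1/68) = 23/34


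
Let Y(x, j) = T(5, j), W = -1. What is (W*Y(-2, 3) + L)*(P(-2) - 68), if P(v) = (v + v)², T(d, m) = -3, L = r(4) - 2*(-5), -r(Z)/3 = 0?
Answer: -676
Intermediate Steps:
r(Z) = 0 (r(Z) = -3*0 = 0)
L = 10 (L = 0 - 2*(-5) = 0 + 10 = 10)
P(v) = 4*v² (P(v) = (2*v)² = 4*v²)
Y(x, j) = -3
(W*Y(-2, 3) + L)*(P(-2) - 68) = (-1*(-3) + 10)*(4*(-2)² - 68) = (3 + 10)*(4*4 - 68) = 13*(16 - 68) = 13*(-52) = -676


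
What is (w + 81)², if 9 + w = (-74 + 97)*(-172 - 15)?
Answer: 17884441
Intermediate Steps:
w = -4310 (w = -9 + (-74 + 97)*(-172 - 15) = -9 + 23*(-187) = -9 - 4301 = -4310)
(w + 81)² = (-4310 + 81)² = (-4229)² = 17884441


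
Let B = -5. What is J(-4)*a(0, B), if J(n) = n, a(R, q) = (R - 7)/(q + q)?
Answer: -14/5 ≈ -2.8000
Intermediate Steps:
a(R, q) = (-7 + R)/(2*q) (a(R, q) = (-7 + R)/((2*q)) = (-7 + R)*(1/(2*q)) = (-7 + R)/(2*q))
J(-4)*a(0, B) = -2*(-7 + 0)/(-5) = -2*(-1)*(-7)/5 = -4*7/10 = -14/5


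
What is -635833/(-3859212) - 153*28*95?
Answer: -1570621463927/3859212 ≈ -4.0698e+5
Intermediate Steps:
-635833/(-3859212) - 153*28*95 = -635833*(-1/3859212) - 4284*95 = 635833/3859212 - 406980 = -1570621463927/3859212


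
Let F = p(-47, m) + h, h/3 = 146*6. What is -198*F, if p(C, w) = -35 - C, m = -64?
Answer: -522720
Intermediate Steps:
h = 2628 (h = 3*(146*6) = 3*876 = 2628)
F = 2640 (F = (-35 - 1*(-47)) + 2628 = (-35 + 47) + 2628 = 12 + 2628 = 2640)
-198*F = -198*2640 = -522720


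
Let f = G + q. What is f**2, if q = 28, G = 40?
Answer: 4624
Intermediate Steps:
f = 68 (f = 40 + 28 = 68)
f**2 = 68**2 = 4624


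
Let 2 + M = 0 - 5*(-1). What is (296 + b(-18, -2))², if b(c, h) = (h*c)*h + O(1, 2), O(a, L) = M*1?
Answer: 51529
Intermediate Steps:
M = 3 (M = -2 + (0 - 5*(-1)) = -2 + (0 + 5) = -2 + 5 = 3)
O(a, L) = 3 (O(a, L) = 3*1 = 3)
b(c, h) = 3 + c*h² (b(c, h) = (h*c)*h + 3 = (c*h)*h + 3 = c*h² + 3 = 3 + c*h²)
(296 + b(-18, -2))² = (296 + (3 - 18*(-2)²))² = (296 + (3 - 18*4))² = (296 + (3 - 72))² = (296 - 69)² = 227² = 51529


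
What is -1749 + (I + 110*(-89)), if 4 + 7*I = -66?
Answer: -11549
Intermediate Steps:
I = -10 (I = -4/7 + (⅐)*(-66) = -4/7 - 66/7 = -10)
-1749 + (I + 110*(-89)) = -1749 + (-10 + 110*(-89)) = -1749 + (-10 - 9790) = -1749 - 9800 = -11549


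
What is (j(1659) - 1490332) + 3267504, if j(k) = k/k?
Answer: 1777173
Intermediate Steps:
j(k) = 1
(j(1659) - 1490332) + 3267504 = (1 - 1490332) + 3267504 = -1490331 + 3267504 = 1777173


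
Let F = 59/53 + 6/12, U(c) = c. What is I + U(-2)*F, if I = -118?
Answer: -6425/53 ≈ -121.23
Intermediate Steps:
F = 171/106 (F = 59*(1/53) + 6*(1/12) = 59/53 + ½ = 171/106 ≈ 1.6132)
I + U(-2)*F = -118 - 2*171/106 = -118 - 171/53 = -6425/53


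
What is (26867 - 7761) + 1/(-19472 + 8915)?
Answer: 201702041/10557 ≈ 19106.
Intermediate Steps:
(26867 - 7761) + 1/(-19472 + 8915) = 19106 + 1/(-10557) = 19106 - 1/10557 = 201702041/10557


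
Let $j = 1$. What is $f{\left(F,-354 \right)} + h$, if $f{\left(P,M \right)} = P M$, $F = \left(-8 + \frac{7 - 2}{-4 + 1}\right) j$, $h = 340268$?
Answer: $343690$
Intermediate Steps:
$F = - \frac{29}{3}$ ($F = \left(-8 + \frac{7 - 2}{-4 + 1}\right) 1 = \left(-8 + \frac{5}{-3}\right) 1 = \left(-8 + 5 \left(- \frac{1}{3}\right)\right) 1 = \left(-8 - \frac{5}{3}\right) 1 = \left(- \frac{29}{3}\right) 1 = - \frac{29}{3} \approx -9.6667$)
$f{\left(P,M \right)} = M P$
$f{\left(F,-354 \right)} + h = \left(-354\right) \left(- \frac{29}{3}\right) + 340268 = 3422 + 340268 = 343690$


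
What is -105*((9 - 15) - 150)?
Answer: 16380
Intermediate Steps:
-105*((9 - 15) - 150) = -105*(-6 - 150) = -105*(-156) = 16380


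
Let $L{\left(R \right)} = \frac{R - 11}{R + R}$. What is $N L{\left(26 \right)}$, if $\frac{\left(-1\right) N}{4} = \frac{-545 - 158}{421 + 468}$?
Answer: $\frac{10545}{11557} \approx 0.91243$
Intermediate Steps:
$N = \frac{2812}{889}$ ($N = - 4 \frac{-545 - 158}{421 + 468} = - 4 \left(- \frac{703}{889}\right) = - 4 \left(\left(-703\right) \frac{1}{889}\right) = \left(-4\right) \left(- \frac{703}{889}\right) = \frac{2812}{889} \approx 3.1631$)
$L{\left(R \right)} = \frac{-11 + R}{2 R}$
$N L{\left(26 \right)} = \frac{2812 \frac{-11 + 26}{2 \cdot 26}}{889} = \frac{2812 \cdot \frac{1}{2} \cdot \frac{1}{26} \cdot 15}{889} = \frac{2812}{889} \cdot \frac{15}{52} = \frac{10545}{11557}$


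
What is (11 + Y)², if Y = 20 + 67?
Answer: 9604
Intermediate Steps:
Y = 87
(11 + Y)² = (11 + 87)² = 98² = 9604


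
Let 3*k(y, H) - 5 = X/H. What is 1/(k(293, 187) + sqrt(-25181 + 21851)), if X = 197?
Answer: 317526/524651177 - 944163*I*sqrt(370)/1049302354 ≈ 0.00060521 - 0.017308*I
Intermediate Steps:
k(y, H) = 5/3 + 197/(3*H) (k(y, H) = 5/3 + (197/H)/3 = 5/3 + 197/(3*H))
1/(k(293, 187) + sqrt(-25181 + 21851)) = 1/((1/3)*(197 + 5*187)/187 + sqrt(-25181 + 21851)) = 1/((1/3)*(1/187)*(197 + 935) + sqrt(-3330)) = 1/((1/3)*(1/187)*1132 + 3*I*sqrt(370)) = 1/(1132/561 + 3*I*sqrt(370))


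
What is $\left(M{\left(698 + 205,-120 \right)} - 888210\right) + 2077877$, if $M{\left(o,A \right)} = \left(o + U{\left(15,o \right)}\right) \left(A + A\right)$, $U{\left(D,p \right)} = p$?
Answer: $756227$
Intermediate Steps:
$M{\left(o,A \right)} = 4 A o$ ($M{\left(o,A \right)} = \left(o + o\right) \left(A + A\right) = 2 o 2 A = 4 A o$)
$\left(M{\left(698 + 205,-120 \right)} - 888210\right) + 2077877 = \left(4 \left(-120\right) \left(698 + 205\right) - 888210\right) + 2077877 = \left(4 \left(-120\right) 903 - 888210\right) + 2077877 = \left(-433440 - 888210\right) + 2077877 = -1321650 + 2077877 = 756227$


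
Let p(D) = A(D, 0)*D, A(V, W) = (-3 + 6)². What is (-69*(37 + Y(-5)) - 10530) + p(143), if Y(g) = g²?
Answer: -13521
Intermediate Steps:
A(V, W) = 9 (A(V, W) = 3² = 9)
p(D) = 9*D
(-69*(37 + Y(-5)) - 10530) + p(143) = (-69*(37 + (-5)²) - 10530) + 9*143 = (-69*(37 + 25) - 10530) + 1287 = (-69*62 - 10530) + 1287 = (-4278 - 10530) + 1287 = -14808 + 1287 = -13521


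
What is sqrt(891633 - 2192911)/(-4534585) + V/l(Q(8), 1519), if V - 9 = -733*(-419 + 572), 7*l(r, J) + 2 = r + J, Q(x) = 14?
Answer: -784980/1531 - I*sqrt(1301278)/4534585 ≈ -512.72 - 0.00025156*I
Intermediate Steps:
l(r, J) = -2/7 + J/7 + r/7 (l(r, J) = -2/7 + (r + J)/7 = -2/7 + (J + r)/7 = -2/7 + (J/7 + r/7) = -2/7 + J/7 + r/7)
V = -112140 (V = 9 - 733*(-419 + 572) = 9 - 733*153 = 9 - 112149 = -112140)
sqrt(891633 - 2192911)/(-4534585) + V/l(Q(8), 1519) = sqrt(891633 - 2192911)/(-4534585) - 112140/(-2/7 + (1/7)*1519 + (1/7)*14) = sqrt(-1301278)*(-1/4534585) - 112140/(-2/7 + 217 + 2) = (I*sqrt(1301278))*(-1/4534585) - 112140/1531/7 = -I*sqrt(1301278)/4534585 - 112140*7/1531 = -I*sqrt(1301278)/4534585 - 784980/1531 = -784980/1531 - I*sqrt(1301278)/4534585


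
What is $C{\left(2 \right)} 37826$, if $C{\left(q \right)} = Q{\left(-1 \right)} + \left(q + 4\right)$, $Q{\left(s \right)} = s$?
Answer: $189130$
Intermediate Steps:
$C{\left(q \right)} = 3 + q$ ($C{\left(q \right)} = -1 + \left(q + 4\right) = -1 + \left(4 + q\right) = 3 + q$)
$C{\left(2 \right)} 37826 = \left(3 + 2\right) 37826 = 5 \cdot 37826 = 189130$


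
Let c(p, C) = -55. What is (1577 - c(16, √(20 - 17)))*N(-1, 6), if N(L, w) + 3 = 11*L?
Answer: -22848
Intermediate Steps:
N(L, w) = -3 + 11*L
(1577 - c(16, √(20 - 17)))*N(-1, 6) = (1577 - 1*(-55))*(-3 + 11*(-1)) = (1577 + 55)*(-3 - 11) = 1632*(-14) = -22848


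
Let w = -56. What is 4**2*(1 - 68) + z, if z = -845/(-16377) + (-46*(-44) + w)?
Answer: 14674637/16377 ≈ 896.05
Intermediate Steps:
z = 32230781/16377 (z = -845/(-16377) + (-46*(-44) - 56) = -845*(-1/16377) + (2024 - 56) = 845/16377 + 1968 = 32230781/16377 ≈ 1968.1)
4**2*(1 - 68) + z = 4**2*(1 - 68) + 32230781/16377 = 16*(-67) + 32230781/16377 = -1072 + 32230781/16377 = 14674637/16377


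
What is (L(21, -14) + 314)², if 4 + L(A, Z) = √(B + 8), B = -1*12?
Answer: 96096 + 1240*I ≈ 96096.0 + 1240.0*I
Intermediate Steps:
B = -12
L(A, Z) = -4 + 2*I (L(A, Z) = -4 + √(-12 + 8) = -4 + √(-4) = -4 + 2*I)
(L(21, -14) + 314)² = ((-4 + 2*I) + 314)² = (310 + 2*I)²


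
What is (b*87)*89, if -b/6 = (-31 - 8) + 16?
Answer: 1068534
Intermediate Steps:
b = 138 (b = -6*((-31 - 8) + 16) = -6*(-39 + 16) = -6*(-23) = 138)
(b*87)*89 = (138*87)*89 = 12006*89 = 1068534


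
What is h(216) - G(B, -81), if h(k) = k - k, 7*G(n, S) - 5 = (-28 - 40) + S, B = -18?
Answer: 144/7 ≈ 20.571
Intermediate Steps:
G(n, S) = -9 + S/7 (G(n, S) = 5/7 + ((-28 - 40) + S)/7 = 5/7 + (-68 + S)/7 = 5/7 + (-68/7 + S/7) = -9 + S/7)
h(k) = 0
h(216) - G(B, -81) = 0 - (-9 + (⅐)*(-81)) = 0 - (-9 - 81/7) = 0 - 1*(-144/7) = 0 + 144/7 = 144/7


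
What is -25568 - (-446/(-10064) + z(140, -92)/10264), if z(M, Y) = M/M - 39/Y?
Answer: -15186322866763/593957152 ≈ -25568.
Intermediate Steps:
z(M, Y) = 1 - 39/Y
-25568 - (-446/(-10064) + z(140, -92)/10264) = -25568 - (-446/(-10064) + ((-39 - 92)/(-92))/10264) = -25568 - (-446*(-1/10064) - 1/92*(-131)*(1/10264)) = -25568 - (223/5032 + (131/92)*(1/10264)) = -25568 - (223/5032 + 131/944288) = -25568 - 1*26404427/593957152 = -25568 - 26404427/593957152 = -15186322866763/593957152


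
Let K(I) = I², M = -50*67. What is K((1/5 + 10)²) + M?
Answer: 4671451/625 ≈ 7474.3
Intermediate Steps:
M = -3350
K((1/5 + 10)²) + M = ((1/5 + 10)²)² - 3350 = ((⅕ + 10)²)² - 3350 = ((51/5)²)² - 3350 = (2601/25)² - 3350 = 6765201/625 - 3350 = 4671451/625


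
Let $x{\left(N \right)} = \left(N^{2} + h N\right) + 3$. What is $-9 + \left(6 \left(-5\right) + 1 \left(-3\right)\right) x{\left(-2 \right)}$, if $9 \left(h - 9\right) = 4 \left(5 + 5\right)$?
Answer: $\frac{1942}{3} \approx 647.33$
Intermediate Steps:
$h = \frac{121}{9}$ ($h = 9 + \frac{4 \left(5 + 5\right)}{9} = 9 + \frac{4 \cdot 10}{9} = 9 + \frac{1}{9} \cdot 40 = 9 + \frac{40}{9} = \frac{121}{9} \approx 13.444$)
$x{\left(N \right)} = 3 + N^{2} + \frac{121 N}{9}$ ($x{\left(N \right)} = \left(N^{2} + \frac{121 N}{9}\right) + 3 = 3 + N^{2} + \frac{121 N}{9}$)
$-9 + \left(6 \left(-5\right) + 1 \left(-3\right)\right) x{\left(-2 \right)} = -9 + \left(6 \left(-5\right) + 1 \left(-3\right)\right) \left(3 + \left(-2\right)^{2} + \frac{121}{9} \left(-2\right)\right) = -9 + \left(-30 - 3\right) \left(3 + 4 - \frac{242}{9}\right) = -9 - - \frac{1969}{3} = -9 + \frac{1969}{3} = \frac{1942}{3}$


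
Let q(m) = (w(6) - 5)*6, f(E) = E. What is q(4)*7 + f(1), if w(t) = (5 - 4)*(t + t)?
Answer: 295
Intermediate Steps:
w(t) = 2*t (w(t) = 1*(2*t) = 2*t)
q(m) = 42 (q(m) = (2*6 - 5)*6 = (12 - 5)*6 = 7*6 = 42)
q(4)*7 + f(1) = 42*7 + 1 = 294 + 1 = 295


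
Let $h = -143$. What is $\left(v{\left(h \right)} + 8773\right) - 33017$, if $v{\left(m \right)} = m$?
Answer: $-24387$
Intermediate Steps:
$\left(v{\left(h \right)} + 8773\right) - 33017 = \left(-143 + 8773\right) - 33017 = 8630 - 33017 = -24387$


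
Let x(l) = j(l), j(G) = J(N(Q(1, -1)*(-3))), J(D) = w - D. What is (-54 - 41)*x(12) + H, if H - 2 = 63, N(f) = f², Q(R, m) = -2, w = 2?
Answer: 3295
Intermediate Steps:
J(D) = 2 - D
H = 65 (H = 2 + 63 = 65)
j(G) = -34 (j(G) = 2 - (-2*(-3))² = 2 - 1*6² = 2 - 1*36 = 2 - 36 = -34)
x(l) = -34
(-54 - 41)*x(12) + H = (-54 - 41)*(-34) + 65 = -95*(-34) + 65 = 3230 + 65 = 3295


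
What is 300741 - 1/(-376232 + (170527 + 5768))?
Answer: 60129253318/199937 ≈ 3.0074e+5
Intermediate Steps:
300741 - 1/(-376232 + (170527 + 5768)) = 300741 - 1/(-376232 + 176295) = 300741 - 1/(-199937) = 300741 - 1*(-1/199937) = 300741 + 1/199937 = 60129253318/199937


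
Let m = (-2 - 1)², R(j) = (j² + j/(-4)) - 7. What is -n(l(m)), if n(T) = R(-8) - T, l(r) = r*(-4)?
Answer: -95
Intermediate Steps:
R(j) = -7 + j² - j/4 (R(j) = (j² - j/4) - 7 = -7 + j² - j/4)
m = 9 (m = (-3)² = 9)
l(r) = -4*r
n(T) = 59 - T (n(T) = (-7 + (-8)² - ¼*(-8)) - T = (-7 + 64 + 2) - T = 59 - T)
-n(l(m)) = -(59 - (-4)*9) = -(59 - 1*(-36)) = -(59 + 36) = -1*95 = -95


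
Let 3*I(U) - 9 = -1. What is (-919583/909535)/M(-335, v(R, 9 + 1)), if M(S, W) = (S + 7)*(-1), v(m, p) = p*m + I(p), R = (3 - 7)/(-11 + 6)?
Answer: -919583/298327480 ≈ -0.0030825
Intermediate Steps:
I(U) = 8/3 (I(U) = 3 + (⅓)*(-1) = 3 - ⅓ = 8/3)
R = ⅘ (R = -4/(-5) = -4*(-⅕) = ⅘ ≈ 0.80000)
v(m, p) = 8/3 + m*p (v(m, p) = p*m + 8/3 = m*p + 8/3 = 8/3 + m*p)
M(S, W) = -7 - S (M(S, W) = (7 + S)*(-1) = -7 - S)
(-919583/909535)/M(-335, v(R, 9 + 1)) = (-919583/909535)/(-7 - 1*(-335)) = (-919583*1/909535)/(-7 + 335) = -919583/909535/328 = -919583/909535*1/328 = -919583/298327480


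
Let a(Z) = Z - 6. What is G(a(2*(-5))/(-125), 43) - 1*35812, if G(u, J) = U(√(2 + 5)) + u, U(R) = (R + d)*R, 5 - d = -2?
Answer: -4475609/125 + 7*√7 ≈ -35786.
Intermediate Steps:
d = 7 (d = 5 - 1*(-2) = 5 + 2 = 7)
U(R) = R*(7 + R) (U(R) = (R + 7)*R = (7 + R)*R = R*(7 + R))
a(Z) = -6 + Z
G(u, J) = u + √7*(7 + √7) (G(u, J) = √(2 + 5)*(7 + √(2 + 5)) + u = √7*(7 + √7) + u = u + √7*(7 + √7))
G(a(2*(-5))/(-125), 43) - 1*35812 = (7 + (-6 + 2*(-5))/(-125) + 7*√7) - 1*35812 = (7 + (-6 - 10)*(-1/125) + 7*√7) - 35812 = (7 - 16*(-1/125) + 7*√7) - 35812 = (7 + 16/125 + 7*√7) - 35812 = (891/125 + 7*√7) - 35812 = -4475609/125 + 7*√7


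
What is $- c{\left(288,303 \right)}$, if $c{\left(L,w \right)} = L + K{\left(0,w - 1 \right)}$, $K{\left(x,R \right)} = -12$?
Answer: $-276$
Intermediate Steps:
$c{\left(L,w \right)} = -12 + L$ ($c{\left(L,w \right)} = L - 12 = -12 + L$)
$- c{\left(288,303 \right)} = - (-12 + 288) = \left(-1\right) 276 = -276$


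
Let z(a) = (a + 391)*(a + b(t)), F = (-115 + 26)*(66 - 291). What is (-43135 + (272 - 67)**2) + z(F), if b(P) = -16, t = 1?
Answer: 408502634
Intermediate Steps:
F = 20025 (F = -89*(-225) = 20025)
z(a) = (-16 + a)*(391 + a) (z(a) = (a + 391)*(a - 16) = (391 + a)*(-16 + a) = (-16 + a)*(391 + a))
(-43135 + (272 - 67)**2) + z(F) = (-43135 + (272 - 67)**2) + (-6256 + 20025**2 + 375*20025) = (-43135 + 205**2) + (-6256 + 401000625 + 7509375) = (-43135 + 42025) + 408503744 = -1110 + 408503744 = 408502634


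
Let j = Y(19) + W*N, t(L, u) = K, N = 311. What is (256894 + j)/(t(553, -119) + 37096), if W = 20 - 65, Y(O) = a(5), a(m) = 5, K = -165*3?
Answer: 242904/36601 ≈ 6.6365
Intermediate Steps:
K = -495
t(L, u) = -495
Y(O) = 5
W = -45
j = -13990 (j = 5 - 45*311 = 5 - 13995 = -13990)
(256894 + j)/(t(553, -119) + 37096) = (256894 - 13990)/(-495 + 37096) = 242904/36601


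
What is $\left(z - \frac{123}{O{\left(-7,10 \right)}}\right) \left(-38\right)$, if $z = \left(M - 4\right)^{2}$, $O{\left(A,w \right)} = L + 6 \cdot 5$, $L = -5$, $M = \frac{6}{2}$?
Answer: $\frac{3724}{25} \approx 148.96$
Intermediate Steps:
$M = 3$ ($M = 6 \cdot \frac{1}{2} = 3$)
$O{\left(A,w \right)} = 25$ ($O{\left(A,w \right)} = -5 + 6 \cdot 5 = -5 + 30 = 25$)
$z = 1$ ($z = \left(3 - 4\right)^{2} = \left(-1\right)^{2} = 1$)
$\left(z - \frac{123}{O{\left(-7,10 \right)}}\right) \left(-38\right) = \left(1 - \frac{123}{25}\right) \left(-38\right) = \left(- \frac{98}{25}\right) \left(-38\right) = \frac{3724}{25}$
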